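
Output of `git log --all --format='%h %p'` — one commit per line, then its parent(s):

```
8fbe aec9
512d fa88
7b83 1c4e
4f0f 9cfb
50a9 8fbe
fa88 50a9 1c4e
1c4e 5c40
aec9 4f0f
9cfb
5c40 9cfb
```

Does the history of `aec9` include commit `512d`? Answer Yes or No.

Ancestors of aec9: {4f0f, 9cfb, aec9}.
512d is not in that set, so it is not an ancestor of aec9.

No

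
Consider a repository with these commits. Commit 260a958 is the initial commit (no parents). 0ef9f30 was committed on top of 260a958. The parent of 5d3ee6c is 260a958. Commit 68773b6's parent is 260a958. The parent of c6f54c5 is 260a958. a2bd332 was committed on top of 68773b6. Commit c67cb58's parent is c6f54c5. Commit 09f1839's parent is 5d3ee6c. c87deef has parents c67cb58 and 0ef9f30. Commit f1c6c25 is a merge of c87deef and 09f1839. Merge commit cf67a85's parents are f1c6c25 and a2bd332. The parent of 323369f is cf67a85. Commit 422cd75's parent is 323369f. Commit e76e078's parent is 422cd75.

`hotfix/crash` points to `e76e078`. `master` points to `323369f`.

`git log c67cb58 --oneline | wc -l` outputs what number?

Walking parent pointers from c67cb58: reachable set = {260a958, c67cb58, c6f54c5}.
That is 3 commits.

3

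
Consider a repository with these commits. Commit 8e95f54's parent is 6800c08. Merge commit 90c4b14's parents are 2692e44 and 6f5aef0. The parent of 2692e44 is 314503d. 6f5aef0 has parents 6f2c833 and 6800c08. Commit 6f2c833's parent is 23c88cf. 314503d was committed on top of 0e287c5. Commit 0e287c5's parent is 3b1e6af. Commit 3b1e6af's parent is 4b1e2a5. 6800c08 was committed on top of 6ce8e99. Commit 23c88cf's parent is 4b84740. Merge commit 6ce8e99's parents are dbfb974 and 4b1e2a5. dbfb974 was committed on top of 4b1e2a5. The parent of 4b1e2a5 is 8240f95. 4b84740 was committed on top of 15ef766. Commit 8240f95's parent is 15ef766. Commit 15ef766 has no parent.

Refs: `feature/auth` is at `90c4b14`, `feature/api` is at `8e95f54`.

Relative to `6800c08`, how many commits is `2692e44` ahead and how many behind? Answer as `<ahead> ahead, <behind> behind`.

Reachable from 2692e44: {0e287c5, 15ef766, 2692e44, 314503d, 3b1e6af, 4b1e2a5, 8240f95}.
Reachable from 6800c08: {15ef766, 4b1e2a5, 6800c08, 6ce8e99, 8240f95, dbfb974}.
Only in 2692e44's history (ahead): {0e287c5, 2692e44, 314503d, 3b1e6af} — 4.
Only in 6800c08's history (behind): {6800c08, 6ce8e99, dbfb974} — 3.

4 ahead, 3 behind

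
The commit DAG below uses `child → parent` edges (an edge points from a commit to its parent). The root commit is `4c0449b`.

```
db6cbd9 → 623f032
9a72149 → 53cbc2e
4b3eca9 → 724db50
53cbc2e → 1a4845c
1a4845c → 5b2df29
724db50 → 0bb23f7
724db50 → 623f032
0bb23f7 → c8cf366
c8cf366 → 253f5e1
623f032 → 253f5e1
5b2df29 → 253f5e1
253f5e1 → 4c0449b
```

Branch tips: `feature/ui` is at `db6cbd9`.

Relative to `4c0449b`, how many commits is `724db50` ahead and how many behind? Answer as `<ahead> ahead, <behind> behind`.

Reachable from 724db50: {0bb23f7, 253f5e1, 4c0449b, 623f032, 724db50, c8cf366}.
Reachable from 4c0449b: {4c0449b}.
Only in 724db50's history (ahead): {0bb23f7, 253f5e1, 623f032, 724db50, c8cf366} — 5.
Only in 4c0449b's history (behind): {} — 0.

5 ahead, 0 behind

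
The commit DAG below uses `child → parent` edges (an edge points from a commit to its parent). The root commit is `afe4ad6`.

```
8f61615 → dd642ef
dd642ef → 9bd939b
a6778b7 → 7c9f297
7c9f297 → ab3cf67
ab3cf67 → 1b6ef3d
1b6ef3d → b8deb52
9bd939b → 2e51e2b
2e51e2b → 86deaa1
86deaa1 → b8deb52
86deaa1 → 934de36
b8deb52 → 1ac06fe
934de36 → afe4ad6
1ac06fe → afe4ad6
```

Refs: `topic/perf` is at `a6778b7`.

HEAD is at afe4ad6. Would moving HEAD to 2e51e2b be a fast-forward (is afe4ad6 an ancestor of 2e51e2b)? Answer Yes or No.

A fast-forward from afe4ad6 to 2e51e2b is possible iff afe4ad6 is an ancestor of 2e51e2b.
Ancestors of 2e51e2b: {1ac06fe, 2e51e2b, 86deaa1, 934de36, afe4ad6, b8deb52}.
afe4ad6 is among them, so fast-forward is possible.

Yes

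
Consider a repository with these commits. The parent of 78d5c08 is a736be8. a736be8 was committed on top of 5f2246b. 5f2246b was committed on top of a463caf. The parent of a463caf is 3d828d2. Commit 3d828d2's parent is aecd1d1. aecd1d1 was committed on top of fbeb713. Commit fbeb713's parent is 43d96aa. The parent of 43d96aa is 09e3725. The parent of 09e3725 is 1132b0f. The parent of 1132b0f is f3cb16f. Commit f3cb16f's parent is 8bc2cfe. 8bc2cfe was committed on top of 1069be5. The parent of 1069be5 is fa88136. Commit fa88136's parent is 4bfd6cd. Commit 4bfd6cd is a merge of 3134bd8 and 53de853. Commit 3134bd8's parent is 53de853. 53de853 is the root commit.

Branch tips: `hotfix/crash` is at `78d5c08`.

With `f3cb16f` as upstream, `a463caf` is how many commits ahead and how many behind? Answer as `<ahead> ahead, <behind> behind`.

7 ahead, 0 behind

Reachable from a463caf: {09e3725, 1069be5, 1132b0f, 3134bd8, 3d828d2, 43d96aa, 4bfd6cd, 53de853, 8bc2cfe, a463caf, aecd1d1, f3cb16f, fa88136, fbeb713}.
Reachable from f3cb16f: {1069be5, 3134bd8, 4bfd6cd, 53de853, 8bc2cfe, f3cb16f, fa88136}.
Only in a463caf's history (ahead): {09e3725, 1132b0f, 3d828d2, 43d96aa, a463caf, aecd1d1, fbeb713} — 7.
Only in f3cb16f's history (behind): {} — 0.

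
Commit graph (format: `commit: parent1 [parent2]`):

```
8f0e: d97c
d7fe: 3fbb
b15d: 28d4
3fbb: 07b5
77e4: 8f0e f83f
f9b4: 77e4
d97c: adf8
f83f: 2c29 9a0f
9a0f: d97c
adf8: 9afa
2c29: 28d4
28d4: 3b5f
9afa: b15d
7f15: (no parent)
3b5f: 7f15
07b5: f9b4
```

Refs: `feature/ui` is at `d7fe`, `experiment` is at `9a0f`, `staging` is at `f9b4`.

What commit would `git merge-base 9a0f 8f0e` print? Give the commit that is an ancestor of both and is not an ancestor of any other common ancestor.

d97c

Ancestors of 9a0f: {28d4, 3b5f, 7f15, 9a0f, 9afa, adf8, b15d, d97c}.
Ancestors of 8f0e: {28d4, 3b5f, 7f15, 8f0e, 9afa, adf8, b15d, d97c}.
Common ancestors: {28d4, 3b5f, 7f15, 9afa, adf8, b15d, d97c}.
Among these, d97c is not an ancestor of any other common ancestor — it is the merge base.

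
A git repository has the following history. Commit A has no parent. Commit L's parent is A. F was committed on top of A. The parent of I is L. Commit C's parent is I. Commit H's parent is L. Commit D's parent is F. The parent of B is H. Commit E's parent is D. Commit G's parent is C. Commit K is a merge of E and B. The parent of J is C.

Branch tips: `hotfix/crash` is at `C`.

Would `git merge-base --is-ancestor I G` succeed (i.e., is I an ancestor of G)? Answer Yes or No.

Ancestors of G (commits reachable by following parents): {A, C, G, I, L}.
I is in that set, so it is an ancestor of G.

Yes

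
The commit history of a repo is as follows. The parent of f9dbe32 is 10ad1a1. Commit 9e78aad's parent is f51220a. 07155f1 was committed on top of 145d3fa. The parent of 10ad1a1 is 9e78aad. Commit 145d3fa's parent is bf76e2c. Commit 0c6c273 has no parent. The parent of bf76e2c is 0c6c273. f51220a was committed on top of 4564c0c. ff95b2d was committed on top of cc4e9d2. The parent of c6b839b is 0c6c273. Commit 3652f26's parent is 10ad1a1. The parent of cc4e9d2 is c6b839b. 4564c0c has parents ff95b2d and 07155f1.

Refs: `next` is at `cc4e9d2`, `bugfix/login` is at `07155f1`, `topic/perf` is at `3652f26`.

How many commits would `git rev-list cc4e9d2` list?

3

Walking parent pointers from cc4e9d2: reachable set = {0c6c273, c6b839b, cc4e9d2}.
That is 3 commits.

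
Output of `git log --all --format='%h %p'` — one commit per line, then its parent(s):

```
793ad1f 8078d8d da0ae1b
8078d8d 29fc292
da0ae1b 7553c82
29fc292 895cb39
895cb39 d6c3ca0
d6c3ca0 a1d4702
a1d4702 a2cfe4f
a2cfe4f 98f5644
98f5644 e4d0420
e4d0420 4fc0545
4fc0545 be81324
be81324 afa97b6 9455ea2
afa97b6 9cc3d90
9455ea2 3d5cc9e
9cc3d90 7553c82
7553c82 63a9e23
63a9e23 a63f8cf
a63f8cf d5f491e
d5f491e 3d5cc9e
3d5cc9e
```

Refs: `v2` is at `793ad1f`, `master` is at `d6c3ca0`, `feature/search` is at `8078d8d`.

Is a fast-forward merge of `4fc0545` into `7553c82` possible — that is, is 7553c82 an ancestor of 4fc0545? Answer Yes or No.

A fast-forward from 7553c82 to 4fc0545 is possible iff 7553c82 is an ancestor of 4fc0545.
Ancestors of 4fc0545: {3d5cc9e, 4fc0545, 63a9e23, 7553c82, 9455ea2, 9cc3d90, a63f8cf, afa97b6, be81324, d5f491e}.
7553c82 is among them, so fast-forward is possible.

Yes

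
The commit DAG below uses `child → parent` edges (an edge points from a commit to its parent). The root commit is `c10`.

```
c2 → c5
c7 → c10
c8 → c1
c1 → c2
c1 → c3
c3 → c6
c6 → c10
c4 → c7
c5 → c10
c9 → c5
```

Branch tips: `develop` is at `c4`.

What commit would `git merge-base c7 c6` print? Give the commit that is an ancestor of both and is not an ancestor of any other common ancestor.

Ancestors of c7: {c10, c7}.
Ancestors of c6: {c10, c6}.
Common ancestors: {c10}.
The only common ancestor is c10, so it is the merge base.

c10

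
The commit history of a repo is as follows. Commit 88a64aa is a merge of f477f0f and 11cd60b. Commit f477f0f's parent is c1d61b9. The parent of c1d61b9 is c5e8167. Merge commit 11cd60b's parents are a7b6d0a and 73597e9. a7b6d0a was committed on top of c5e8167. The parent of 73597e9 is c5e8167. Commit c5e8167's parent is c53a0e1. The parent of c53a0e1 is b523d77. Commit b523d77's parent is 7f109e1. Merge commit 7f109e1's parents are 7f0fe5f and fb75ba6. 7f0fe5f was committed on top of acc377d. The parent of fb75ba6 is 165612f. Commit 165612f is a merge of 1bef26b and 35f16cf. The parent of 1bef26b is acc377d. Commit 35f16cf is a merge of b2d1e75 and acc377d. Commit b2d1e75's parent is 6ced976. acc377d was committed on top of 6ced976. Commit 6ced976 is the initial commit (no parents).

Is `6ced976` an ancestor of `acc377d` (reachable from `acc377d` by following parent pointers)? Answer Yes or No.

Ancestors of acc377d (commits reachable by following parents): {6ced976, acc377d}.
6ced976 is in that set, so it is an ancestor of acc377d.

Yes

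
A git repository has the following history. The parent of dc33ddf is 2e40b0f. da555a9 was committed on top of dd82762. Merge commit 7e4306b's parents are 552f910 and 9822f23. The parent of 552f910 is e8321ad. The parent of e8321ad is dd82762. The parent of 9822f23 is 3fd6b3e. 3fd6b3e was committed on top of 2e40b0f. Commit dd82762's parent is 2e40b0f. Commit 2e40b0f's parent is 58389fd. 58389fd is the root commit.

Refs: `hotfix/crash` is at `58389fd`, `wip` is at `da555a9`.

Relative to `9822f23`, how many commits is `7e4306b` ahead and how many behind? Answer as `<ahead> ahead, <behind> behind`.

Reachable from 7e4306b: {2e40b0f, 3fd6b3e, 552f910, 58389fd, 7e4306b, 9822f23, dd82762, e8321ad}.
Reachable from 9822f23: {2e40b0f, 3fd6b3e, 58389fd, 9822f23}.
Only in 7e4306b's history (ahead): {552f910, 7e4306b, dd82762, e8321ad} — 4.
Only in 9822f23's history (behind): {} — 0.

4 ahead, 0 behind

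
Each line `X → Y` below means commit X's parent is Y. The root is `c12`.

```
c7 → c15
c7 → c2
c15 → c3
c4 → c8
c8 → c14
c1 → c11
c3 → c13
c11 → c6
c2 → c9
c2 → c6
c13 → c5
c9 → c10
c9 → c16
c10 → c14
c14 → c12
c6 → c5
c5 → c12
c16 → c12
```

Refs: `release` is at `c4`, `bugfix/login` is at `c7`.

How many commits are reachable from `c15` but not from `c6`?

3

Reachable from c15: {c12, c13, c15, c3, c5}.
Reachable from c6: {c12, c5, c6}.
In c15's history but not c6's: {c13, c15, c3} — 3 commits.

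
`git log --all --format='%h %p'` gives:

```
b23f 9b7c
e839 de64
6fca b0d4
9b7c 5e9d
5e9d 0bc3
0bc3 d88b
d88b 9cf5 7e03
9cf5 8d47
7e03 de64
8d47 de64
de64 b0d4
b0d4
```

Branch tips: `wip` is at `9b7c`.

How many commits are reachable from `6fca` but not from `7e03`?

Reachable from 6fca: {6fca, b0d4}.
Reachable from 7e03: {7e03, b0d4, de64}.
In 6fca's history but not 7e03's: {6fca} — 1 commit.

1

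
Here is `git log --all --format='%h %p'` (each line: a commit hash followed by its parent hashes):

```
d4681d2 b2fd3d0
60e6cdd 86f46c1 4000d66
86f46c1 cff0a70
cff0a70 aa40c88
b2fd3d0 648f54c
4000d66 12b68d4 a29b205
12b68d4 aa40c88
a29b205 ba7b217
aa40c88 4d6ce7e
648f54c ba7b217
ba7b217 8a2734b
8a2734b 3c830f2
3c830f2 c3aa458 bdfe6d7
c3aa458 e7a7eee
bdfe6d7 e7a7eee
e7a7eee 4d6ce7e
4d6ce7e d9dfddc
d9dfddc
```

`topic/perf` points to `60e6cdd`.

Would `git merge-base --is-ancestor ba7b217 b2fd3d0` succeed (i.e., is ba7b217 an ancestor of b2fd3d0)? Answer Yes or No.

Ancestors of b2fd3d0 (commits reachable by following parents): {3c830f2, 4d6ce7e, 648f54c, 8a2734b, b2fd3d0, ba7b217, bdfe6d7, c3aa458, d9dfddc, e7a7eee}.
ba7b217 is in that set, so it is an ancestor of b2fd3d0.

Yes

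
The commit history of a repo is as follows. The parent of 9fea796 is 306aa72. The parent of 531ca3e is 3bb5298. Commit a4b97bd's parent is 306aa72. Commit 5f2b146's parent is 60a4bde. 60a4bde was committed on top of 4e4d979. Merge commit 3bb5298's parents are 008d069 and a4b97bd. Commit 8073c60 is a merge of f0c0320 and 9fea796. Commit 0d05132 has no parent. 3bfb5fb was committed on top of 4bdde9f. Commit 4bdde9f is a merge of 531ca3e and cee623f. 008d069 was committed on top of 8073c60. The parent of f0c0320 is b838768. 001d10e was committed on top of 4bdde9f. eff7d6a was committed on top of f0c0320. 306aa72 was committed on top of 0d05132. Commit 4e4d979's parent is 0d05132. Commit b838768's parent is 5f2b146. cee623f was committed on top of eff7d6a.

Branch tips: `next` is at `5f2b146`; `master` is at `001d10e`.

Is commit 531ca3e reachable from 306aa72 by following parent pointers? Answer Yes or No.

Ancestors of 306aa72: {0d05132, 306aa72}.
531ca3e is not in that set, so it is not an ancestor of 306aa72.

No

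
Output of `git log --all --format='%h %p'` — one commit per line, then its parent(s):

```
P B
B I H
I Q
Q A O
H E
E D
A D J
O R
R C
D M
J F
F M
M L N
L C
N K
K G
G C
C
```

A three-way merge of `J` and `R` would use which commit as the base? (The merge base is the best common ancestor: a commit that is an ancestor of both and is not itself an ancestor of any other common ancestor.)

Ancestors of J: {C, F, G, J, K, L, M, N}.
Ancestors of R: {C, R}.
Common ancestors: {C}.
The only common ancestor is C, so it is the merge base.

C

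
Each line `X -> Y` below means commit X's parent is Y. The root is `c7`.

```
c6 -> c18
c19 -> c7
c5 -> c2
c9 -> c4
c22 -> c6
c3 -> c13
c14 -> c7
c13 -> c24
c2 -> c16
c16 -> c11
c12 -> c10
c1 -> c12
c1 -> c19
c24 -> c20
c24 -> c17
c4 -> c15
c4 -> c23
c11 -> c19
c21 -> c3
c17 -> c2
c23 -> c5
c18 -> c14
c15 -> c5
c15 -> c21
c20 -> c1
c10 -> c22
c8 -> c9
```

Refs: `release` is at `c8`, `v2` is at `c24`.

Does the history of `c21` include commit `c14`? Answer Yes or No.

Yes

Ancestors of c21 (commits reachable by following parents): {c1, c10, c11, c12, c13, c14, c16, c17, c18, c19, c2, c20, c21, c22, c24, c3, c6, c7}.
c14 is in that set, so it is an ancestor of c21.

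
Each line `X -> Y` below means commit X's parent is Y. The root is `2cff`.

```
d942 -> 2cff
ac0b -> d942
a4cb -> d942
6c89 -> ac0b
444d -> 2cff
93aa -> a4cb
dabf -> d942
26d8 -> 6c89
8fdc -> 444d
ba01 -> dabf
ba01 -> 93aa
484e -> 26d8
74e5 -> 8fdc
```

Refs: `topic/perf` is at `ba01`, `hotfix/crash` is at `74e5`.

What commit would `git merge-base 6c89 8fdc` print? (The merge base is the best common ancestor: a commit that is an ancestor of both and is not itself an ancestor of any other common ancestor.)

2cff

Ancestors of 6c89: {2cff, 6c89, ac0b, d942}.
Ancestors of 8fdc: {2cff, 444d, 8fdc}.
Common ancestors: {2cff}.
The only common ancestor is 2cff, so it is the merge base.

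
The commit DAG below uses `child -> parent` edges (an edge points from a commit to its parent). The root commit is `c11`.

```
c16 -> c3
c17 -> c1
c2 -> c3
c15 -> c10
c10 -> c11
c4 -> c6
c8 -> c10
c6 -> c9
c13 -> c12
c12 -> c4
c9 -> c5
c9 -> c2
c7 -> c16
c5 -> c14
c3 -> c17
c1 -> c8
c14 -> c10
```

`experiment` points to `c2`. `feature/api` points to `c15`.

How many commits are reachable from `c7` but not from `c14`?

6

Reachable from c7: {c1, c10, c11, c16, c17, c3, c7, c8}.
Reachable from c14: {c10, c11, c14}.
In c7's history but not c14's: {c1, c16, c17, c3, c7, c8} — 6 commits.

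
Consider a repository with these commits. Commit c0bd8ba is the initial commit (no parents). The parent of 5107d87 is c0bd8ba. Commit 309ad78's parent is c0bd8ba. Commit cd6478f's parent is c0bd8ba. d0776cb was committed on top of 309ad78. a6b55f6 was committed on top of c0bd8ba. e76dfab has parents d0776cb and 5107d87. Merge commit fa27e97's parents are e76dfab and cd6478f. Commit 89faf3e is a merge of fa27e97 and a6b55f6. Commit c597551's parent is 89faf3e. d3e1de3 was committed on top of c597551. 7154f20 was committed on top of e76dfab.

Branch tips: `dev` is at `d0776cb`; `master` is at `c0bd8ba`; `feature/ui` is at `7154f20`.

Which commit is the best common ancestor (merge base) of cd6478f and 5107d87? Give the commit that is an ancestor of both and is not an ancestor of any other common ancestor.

Ancestors of cd6478f: {c0bd8ba, cd6478f}.
Ancestors of 5107d87: {5107d87, c0bd8ba}.
Common ancestors: {c0bd8ba}.
The only common ancestor is c0bd8ba, so it is the merge base.

c0bd8ba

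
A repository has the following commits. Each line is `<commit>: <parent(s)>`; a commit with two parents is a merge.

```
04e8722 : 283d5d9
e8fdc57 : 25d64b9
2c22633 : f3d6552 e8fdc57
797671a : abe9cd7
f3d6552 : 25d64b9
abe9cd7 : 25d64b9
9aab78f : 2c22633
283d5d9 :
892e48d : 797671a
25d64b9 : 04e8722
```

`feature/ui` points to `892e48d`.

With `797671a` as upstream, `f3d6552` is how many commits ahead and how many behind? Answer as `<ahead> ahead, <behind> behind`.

Reachable from f3d6552: {04e8722, 25d64b9, 283d5d9, f3d6552}.
Reachable from 797671a: {04e8722, 25d64b9, 283d5d9, 797671a, abe9cd7}.
Only in f3d6552's history (ahead): {f3d6552} — 1.
Only in 797671a's history (behind): {797671a, abe9cd7} — 2.

1 ahead, 2 behind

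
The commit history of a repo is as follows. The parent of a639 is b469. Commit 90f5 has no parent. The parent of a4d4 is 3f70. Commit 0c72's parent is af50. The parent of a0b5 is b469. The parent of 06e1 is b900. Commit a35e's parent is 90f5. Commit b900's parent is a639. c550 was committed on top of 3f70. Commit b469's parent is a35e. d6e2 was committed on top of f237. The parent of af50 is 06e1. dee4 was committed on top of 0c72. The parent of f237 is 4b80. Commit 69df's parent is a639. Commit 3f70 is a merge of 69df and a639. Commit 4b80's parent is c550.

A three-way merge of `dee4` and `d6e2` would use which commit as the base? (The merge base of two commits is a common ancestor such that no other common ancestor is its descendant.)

a639

Ancestors of dee4: {06e1, 0c72, 90f5, a35e, a639, af50, b469, b900, dee4}.
Ancestors of d6e2: {3f70, 4b80, 69df, 90f5, a35e, a639, b469, c550, d6e2, f237}.
Common ancestors: {90f5, a35e, a639, b469}.
Among these, a639 is not an ancestor of any other common ancestor — it is the merge base.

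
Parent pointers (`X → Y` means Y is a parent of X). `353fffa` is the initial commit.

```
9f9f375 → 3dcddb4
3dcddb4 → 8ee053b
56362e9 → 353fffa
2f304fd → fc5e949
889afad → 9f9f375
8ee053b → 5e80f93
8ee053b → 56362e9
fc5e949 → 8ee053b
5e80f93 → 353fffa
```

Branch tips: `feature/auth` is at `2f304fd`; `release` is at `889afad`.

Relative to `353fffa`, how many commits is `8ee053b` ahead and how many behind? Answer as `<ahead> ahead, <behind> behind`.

Reachable from 8ee053b: {353fffa, 56362e9, 5e80f93, 8ee053b}.
Reachable from 353fffa: {353fffa}.
Only in 8ee053b's history (ahead): {56362e9, 5e80f93, 8ee053b} — 3.
Only in 353fffa's history (behind): {} — 0.

3 ahead, 0 behind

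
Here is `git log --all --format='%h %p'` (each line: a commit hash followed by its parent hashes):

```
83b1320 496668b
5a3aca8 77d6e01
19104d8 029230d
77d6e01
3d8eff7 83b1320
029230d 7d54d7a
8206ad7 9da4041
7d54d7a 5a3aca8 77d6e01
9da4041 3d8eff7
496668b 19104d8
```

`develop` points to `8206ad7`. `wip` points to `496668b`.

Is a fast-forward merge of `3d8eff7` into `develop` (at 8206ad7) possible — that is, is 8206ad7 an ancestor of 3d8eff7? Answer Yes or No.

No

A fast-forward from 8206ad7 to 3d8eff7 is possible iff 8206ad7 is an ancestor of 3d8eff7.
Ancestors of 3d8eff7: {029230d, 19104d8, 3d8eff7, 496668b, 5a3aca8, 77d6e01, 7d54d7a, 83b1320}.
8206ad7 is not among them, so fast-forward is not possible.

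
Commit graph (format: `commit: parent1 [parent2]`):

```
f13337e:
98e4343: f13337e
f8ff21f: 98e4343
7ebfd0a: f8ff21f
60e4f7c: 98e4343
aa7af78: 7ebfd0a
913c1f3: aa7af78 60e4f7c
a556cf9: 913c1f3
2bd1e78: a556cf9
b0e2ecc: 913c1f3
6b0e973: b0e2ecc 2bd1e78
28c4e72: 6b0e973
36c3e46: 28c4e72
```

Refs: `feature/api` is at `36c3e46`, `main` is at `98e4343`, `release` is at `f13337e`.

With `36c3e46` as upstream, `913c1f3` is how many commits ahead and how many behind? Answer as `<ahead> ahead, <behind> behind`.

Reachable from 913c1f3: {60e4f7c, 7ebfd0a, 913c1f3, 98e4343, aa7af78, f13337e, f8ff21f}.
Reachable from 36c3e46: {28c4e72, 2bd1e78, 36c3e46, 60e4f7c, 6b0e973, 7ebfd0a, 913c1f3, 98e4343, a556cf9, aa7af78, b0e2ecc, f13337e, f8ff21f}.
Only in 913c1f3's history (ahead): {} — 0.
Only in 36c3e46's history (behind): {28c4e72, 2bd1e78, 36c3e46, 6b0e973, a556cf9, b0e2ecc} — 6.

0 ahead, 6 behind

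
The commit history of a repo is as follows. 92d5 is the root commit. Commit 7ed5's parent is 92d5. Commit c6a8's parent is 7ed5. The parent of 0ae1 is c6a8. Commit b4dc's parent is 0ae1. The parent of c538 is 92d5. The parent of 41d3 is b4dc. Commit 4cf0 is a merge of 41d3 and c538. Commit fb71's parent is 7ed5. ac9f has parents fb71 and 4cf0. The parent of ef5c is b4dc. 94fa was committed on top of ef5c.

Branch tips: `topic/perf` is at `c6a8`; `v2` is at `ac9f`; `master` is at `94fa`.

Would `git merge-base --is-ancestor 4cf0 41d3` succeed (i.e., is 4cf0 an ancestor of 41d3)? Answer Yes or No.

No

Ancestors of 41d3: {0ae1, 41d3, 7ed5, 92d5, b4dc, c6a8}.
4cf0 is not in that set, so it is not an ancestor of 41d3.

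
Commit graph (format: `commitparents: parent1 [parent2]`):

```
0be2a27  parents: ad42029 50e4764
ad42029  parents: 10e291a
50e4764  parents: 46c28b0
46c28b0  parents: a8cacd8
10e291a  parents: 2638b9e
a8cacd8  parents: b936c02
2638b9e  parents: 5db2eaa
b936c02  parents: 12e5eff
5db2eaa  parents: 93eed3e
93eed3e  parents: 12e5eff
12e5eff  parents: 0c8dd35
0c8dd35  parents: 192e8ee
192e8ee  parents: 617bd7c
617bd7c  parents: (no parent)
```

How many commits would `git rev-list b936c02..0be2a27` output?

9

Reachable from 0be2a27: {0be2a27, 0c8dd35, 10e291a, 12e5eff, 192e8ee, 2638b9e, 46c28b0, 50e4764, 5db2eaa, 617bd7c, 93eed3e, a8cacd8, ad42029, b936c02}.
Reachable from b936c02: {0c8dd35, 12e5eff, 192e8ee, 617bd7c, b936c02}.
In 0be2a27's history but not b936c02's: {0be2a27, 10e291a, 2638b9e, 46c28b0, 50e4764, 5db2eaa, 93eed3e, a8cacd8, ad42029} — 9 commits.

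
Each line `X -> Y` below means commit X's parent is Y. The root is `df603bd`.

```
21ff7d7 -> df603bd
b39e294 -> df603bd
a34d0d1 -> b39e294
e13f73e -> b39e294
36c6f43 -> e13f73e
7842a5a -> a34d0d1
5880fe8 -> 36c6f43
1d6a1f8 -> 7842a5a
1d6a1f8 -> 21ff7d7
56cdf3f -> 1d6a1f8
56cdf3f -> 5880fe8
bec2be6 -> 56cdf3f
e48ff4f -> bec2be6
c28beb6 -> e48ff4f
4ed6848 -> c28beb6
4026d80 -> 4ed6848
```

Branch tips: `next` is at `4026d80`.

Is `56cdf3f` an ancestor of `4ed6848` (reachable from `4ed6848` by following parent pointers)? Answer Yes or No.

Ancestors of 4ed6848 (commits reachable by following parents): {1d6a1f8, 21ff7d7, 36c6f43, 4ed6848, 56cdf3f, 5880fe8, 7842a5a, a34d0d1, b39e294, bec2be6, c28beb6, df603bd, e13f73e, e48ff4f}.
56cdf3f is in that set, so it is an ancestor of 4ed6848.

Yes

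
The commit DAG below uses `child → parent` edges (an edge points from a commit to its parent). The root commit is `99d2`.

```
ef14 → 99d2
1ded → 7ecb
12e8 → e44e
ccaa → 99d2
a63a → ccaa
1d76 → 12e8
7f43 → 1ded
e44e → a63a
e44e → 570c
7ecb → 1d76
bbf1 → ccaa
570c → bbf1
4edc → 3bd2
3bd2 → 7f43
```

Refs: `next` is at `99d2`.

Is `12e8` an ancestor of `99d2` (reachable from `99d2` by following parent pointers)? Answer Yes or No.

Ancestors of 99d2: {99d2}.
12e8 is not in that set, so it is not an ancestor of 99d2.

No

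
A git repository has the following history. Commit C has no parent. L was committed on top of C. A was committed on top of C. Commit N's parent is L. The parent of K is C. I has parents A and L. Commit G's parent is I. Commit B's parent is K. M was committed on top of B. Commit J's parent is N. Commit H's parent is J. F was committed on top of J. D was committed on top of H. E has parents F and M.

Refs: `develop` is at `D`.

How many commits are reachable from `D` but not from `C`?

Reachable from D: {C, D, H, J, L, N}.
Reachable from C: {C}.
In D's history but not C's: {D, H, J, L, N} — 5 commits.

5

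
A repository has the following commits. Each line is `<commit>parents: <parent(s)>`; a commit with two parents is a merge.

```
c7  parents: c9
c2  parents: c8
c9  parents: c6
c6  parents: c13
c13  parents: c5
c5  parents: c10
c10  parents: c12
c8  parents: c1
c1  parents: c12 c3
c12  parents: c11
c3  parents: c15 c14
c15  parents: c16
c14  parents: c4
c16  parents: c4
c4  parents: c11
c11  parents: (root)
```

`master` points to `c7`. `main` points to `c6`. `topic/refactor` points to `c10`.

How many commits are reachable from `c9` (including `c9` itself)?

7

Walking parent pointers from c9: reachable set = {c10, c11, c12, c13, c5, c6, c9}.
That is 7 commits.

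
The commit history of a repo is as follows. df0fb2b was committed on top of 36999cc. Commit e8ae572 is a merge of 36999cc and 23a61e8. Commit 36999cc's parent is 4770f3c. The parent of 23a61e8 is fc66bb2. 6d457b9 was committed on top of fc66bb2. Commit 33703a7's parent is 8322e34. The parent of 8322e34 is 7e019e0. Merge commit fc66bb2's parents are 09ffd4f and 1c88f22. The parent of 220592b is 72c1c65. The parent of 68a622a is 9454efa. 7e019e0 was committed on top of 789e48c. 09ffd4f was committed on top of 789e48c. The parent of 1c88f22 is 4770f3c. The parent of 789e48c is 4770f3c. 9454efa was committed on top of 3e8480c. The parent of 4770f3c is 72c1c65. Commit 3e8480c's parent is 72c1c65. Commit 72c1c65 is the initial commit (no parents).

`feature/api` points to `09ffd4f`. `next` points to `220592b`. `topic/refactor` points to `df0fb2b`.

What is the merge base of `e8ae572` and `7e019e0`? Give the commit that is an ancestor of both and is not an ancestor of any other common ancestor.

Ancestors of e8ae572: {09ffd4f, 1c88f22, 23a61e8, 36999cc, 4770f3c, 72c1c65, 789e48c, e8ae572, fc66bb2}.
Ancestors of 7e019e0: {4770f3c, 72c1c65, 789e48c, 7e019e0}.
Common ancestors: {4770f3c, 72c1c65, 789e48c}.
Among these, 789e48c is not an ancestor of any other common ancestor — it is the merge base.

789e48c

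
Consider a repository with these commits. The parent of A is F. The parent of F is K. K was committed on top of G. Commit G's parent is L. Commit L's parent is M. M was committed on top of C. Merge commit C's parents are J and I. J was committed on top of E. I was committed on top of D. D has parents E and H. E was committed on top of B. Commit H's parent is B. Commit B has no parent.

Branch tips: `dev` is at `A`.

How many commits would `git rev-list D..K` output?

7

Reachable from K: {B, C, D, E, G, H, I, J, K, L, M}.
Reachable from D: {B, D, E, H}.
In K's history but not D's: {C, G, I, J, K, L, M} — 7 commits.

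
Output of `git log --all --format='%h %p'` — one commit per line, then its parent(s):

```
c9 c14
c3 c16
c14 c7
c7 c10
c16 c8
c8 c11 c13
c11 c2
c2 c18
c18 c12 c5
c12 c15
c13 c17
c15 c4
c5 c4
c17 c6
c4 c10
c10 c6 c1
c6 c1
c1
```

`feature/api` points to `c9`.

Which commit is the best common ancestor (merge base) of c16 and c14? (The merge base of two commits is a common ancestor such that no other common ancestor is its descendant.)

c10

Ancestors of c16: {c1, c10, c11, c12, c13, c15, c16, c17, c18, c2, c4, c5, c6, c8}.
Ancestors of c14: {c1, c10, c14, c6, c7}.
Common ancestors: {c1, c10, c6}.
Among these, c10 is not an ancestor of any other common ancestor — it is the merge base.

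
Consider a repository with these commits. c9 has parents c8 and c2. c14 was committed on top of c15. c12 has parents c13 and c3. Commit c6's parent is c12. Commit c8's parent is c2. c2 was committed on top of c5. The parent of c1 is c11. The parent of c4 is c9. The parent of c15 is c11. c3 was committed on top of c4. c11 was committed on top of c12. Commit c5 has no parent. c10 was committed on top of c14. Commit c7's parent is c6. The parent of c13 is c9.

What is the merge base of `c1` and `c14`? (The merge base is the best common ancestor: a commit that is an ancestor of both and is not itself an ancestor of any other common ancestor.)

Ancestors of c1: {c1, c11, c12, c13, c2, c3, c4, c5, c8, c9}.
Ancestors of c14: {c11, c12, c13, c14, c15, c2, c3, c4, c5, c8, c9}.
Common ancestors: {c11, c12, c13, c2, c3, c4, c5, c8, c9}.
Among these, c11 is not an ancestor of any other common ancestor — it is the merge base.

c11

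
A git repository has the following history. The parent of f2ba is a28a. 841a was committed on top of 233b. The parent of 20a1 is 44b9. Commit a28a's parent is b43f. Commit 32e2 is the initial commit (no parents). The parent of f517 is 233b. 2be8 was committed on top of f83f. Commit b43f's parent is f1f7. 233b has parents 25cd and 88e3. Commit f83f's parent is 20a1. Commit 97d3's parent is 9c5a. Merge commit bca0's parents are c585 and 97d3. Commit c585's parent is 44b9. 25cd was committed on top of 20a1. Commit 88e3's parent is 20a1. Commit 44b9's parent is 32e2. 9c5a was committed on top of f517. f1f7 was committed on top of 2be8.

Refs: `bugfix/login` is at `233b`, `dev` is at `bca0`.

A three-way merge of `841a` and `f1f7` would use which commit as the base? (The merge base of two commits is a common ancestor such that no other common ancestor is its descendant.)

20a1

Ancestors of 841a: {20a1, 233b, 25cd, 32e2, 44b9, 841a, 88e3}.
Ancestors of f1f7: {20a1, 2be8, 32e2, 44b9, f1f7, f83f}.
Common ancestors: {20a1, 32e2, 44b9}.
Among these, 20a1 is not an ancestor of any other common ancestor — it is the merge base.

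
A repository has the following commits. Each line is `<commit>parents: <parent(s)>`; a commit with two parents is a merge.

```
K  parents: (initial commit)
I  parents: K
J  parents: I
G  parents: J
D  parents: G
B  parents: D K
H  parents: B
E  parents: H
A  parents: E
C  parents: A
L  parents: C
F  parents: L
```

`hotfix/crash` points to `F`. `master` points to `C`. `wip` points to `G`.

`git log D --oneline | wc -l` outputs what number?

5

Walking parent pointers from D: reachable set = {D, G, I, J, K}.
That is 5 commits.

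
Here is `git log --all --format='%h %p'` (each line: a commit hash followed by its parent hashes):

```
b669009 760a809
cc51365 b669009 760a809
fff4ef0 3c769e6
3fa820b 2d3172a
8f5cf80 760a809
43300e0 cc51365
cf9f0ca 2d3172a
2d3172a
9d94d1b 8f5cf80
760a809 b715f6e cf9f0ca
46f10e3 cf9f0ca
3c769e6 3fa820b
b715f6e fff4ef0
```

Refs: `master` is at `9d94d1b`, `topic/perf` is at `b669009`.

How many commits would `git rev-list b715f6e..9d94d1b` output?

Reachable from 9d94d1b: {2d3172a, 3c769e6, 3fa820b, 760a809, 8f5cf80, 9d94d1b, b715f6e, cf9f0ca, fff4ef0}.
Reachable from b715f6e: {2d3172a, 3c769e6, 3fa820b, b715f6e, fff4ef0}.
In 9d94d1b's history but not b715f6e's: {760a809, 8f5cf80, 9d94d1b, cf9f0ca} — 4 commits.

4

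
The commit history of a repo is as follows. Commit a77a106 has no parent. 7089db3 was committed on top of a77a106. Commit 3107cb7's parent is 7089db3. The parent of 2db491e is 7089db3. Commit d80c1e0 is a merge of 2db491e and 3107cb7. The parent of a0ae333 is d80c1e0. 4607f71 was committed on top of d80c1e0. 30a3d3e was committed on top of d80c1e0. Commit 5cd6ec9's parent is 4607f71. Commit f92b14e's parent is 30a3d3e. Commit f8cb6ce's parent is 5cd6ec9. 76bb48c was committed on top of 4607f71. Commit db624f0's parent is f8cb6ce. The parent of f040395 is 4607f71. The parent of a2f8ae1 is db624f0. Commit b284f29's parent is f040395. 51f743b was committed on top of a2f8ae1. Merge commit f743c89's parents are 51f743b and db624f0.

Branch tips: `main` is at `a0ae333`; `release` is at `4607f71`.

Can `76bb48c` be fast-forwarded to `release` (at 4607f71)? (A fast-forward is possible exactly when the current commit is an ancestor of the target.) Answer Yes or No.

A fast-forward from 76bb48c to 4607f71 is possible iff 76bb48c is an ancestor of 4607f71.
Ancestors of 4607f71: {2db491e, 3107cb7, 4607f71, 7089db3, a77a106, d80c1e0}.
76bb48c is not among them, so fast-forward is not possible.

No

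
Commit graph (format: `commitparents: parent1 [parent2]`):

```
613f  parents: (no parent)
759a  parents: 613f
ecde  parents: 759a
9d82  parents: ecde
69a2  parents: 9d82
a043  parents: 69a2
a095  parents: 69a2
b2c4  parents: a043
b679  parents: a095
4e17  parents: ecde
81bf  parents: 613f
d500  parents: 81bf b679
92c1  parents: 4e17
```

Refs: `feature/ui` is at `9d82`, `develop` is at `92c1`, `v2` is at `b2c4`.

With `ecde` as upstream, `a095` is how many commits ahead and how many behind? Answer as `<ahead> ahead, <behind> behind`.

Reachable from a095: {613f, 69a2, 759a, 9d82, a095, ecde}.
Reachable from ecde: {613f, 759a, ecde}.
Only in a095's history (ahead): {69a2, 9d82, a095} — 3.
Only in ecde's history (behind): {} — 0.

3 ahead, 0 behind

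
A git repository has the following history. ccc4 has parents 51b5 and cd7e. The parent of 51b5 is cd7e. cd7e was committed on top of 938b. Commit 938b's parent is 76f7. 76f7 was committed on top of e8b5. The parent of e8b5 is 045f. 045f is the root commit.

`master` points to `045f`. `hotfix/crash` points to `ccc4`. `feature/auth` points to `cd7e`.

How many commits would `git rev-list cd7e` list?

Walking parent pointers from cd7e: reachable set = {045f, 76f7, 938b, cd7e, e8b5}.
That is 5 commits.

5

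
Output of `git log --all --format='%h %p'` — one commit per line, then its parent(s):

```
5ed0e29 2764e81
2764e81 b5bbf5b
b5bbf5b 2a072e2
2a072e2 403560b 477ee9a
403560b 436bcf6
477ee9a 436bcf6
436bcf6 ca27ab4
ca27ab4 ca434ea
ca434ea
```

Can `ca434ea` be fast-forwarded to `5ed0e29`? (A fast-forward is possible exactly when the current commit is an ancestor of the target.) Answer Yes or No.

Yes

A fast-forward from ca434ea to 5ed0e29 is possible iff ca434ea is an ancestor of 5ed0e29.
Ancestors of 5ed0e29: {2764e81, 2a072e2, 403560b, 436bcf6, 477ee9a, 5ed0e29, b5bbf5b, ca27ab4, ca434ea}.
ca434ea is among them, so fast-forward is possible.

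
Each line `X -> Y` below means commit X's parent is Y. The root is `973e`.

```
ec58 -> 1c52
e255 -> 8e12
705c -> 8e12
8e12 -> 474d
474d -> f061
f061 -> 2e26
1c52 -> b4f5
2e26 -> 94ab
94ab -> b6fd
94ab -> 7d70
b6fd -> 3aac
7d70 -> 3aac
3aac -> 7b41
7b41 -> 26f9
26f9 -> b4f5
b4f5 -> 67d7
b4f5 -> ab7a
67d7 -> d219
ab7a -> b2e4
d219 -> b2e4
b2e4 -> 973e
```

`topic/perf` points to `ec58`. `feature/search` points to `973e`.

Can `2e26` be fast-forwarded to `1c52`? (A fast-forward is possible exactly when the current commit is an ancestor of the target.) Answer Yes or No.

A fast-forward from 2e26 to 1c52 is possible iff 2e26 is an ancestor of 1c52.
Ancestors of 1c52: {1c52, 67d7, 973e, ab7a, b2e4, b4f5, d219}.
2e26 is not among them, so fast-forward is not possible.

No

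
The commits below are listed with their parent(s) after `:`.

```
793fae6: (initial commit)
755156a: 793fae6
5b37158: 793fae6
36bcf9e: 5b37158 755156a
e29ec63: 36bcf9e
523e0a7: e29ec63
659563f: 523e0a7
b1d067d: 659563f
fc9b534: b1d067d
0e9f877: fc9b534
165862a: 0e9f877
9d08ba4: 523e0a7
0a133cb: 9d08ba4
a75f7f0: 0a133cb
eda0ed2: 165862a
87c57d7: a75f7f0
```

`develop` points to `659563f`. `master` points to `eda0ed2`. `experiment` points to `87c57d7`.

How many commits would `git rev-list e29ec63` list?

5

Walking parent pointers from e29ec63: reachable set = {36bcf9e, 5b37158, 755156a, 793fae6, e29ec63}.
That is 5 commits.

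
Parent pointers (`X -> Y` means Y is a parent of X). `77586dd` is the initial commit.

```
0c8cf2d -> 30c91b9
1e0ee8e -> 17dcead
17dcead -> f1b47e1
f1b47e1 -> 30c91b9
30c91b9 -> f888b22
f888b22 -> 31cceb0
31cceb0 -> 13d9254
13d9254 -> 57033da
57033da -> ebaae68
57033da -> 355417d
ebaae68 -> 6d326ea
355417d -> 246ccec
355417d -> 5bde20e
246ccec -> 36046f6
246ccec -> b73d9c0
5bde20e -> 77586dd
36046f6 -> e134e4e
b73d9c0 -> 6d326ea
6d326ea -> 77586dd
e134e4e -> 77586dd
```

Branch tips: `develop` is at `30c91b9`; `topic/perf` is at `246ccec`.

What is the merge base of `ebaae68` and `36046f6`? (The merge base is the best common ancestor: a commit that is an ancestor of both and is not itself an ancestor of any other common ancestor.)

77586dd

Ancestors of ebaae68: {6d326ea, 77586dd, ebaae68}.
Ancestors of 36046f6: {36046f6, 77586dd, e134e4e}.
Common ancestors: {77586dd}.
The only common ancestor is 77586dd, so it is the merge base.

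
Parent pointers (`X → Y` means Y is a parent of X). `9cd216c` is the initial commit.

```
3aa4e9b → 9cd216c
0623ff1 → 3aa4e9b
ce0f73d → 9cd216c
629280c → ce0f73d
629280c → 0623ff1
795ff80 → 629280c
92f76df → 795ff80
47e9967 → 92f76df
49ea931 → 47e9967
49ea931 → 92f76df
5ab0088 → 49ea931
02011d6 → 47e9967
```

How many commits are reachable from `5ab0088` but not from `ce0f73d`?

Reachable from 5ab0088: {0623ff1, 3aa4e9b, 47e9967, 49ea931, 5ab0088, 629280c, 795ff80, 92f76df, 9cd216c, ce0f73d}.
Reachable from ce0f73d: {9cd216c, ce0f73d}.
In 5ab0088's history but not ce0f73d's: {0623ff1, 3aa4e9b, 47e9967, 49ea931, 5ab0088, 629280c, 795ff80, 92f76df} — 8 commits.

8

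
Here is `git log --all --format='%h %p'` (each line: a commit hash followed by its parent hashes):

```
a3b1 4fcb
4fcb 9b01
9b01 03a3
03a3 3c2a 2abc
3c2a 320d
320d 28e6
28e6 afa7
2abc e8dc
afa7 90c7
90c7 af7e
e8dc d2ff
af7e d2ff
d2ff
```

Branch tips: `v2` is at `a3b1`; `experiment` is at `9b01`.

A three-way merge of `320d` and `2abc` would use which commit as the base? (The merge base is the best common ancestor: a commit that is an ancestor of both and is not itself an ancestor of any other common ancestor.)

Ancestors of 320d: {28e6, 320d, 90c7, af7e, afa7, d2ff}.
Ancestors of 2abc: {2abc, d2ff, e8dc}.
Common ancestors: {d2ff}.
The only common ancestor is d2ff, so it is the merge base.

d2ff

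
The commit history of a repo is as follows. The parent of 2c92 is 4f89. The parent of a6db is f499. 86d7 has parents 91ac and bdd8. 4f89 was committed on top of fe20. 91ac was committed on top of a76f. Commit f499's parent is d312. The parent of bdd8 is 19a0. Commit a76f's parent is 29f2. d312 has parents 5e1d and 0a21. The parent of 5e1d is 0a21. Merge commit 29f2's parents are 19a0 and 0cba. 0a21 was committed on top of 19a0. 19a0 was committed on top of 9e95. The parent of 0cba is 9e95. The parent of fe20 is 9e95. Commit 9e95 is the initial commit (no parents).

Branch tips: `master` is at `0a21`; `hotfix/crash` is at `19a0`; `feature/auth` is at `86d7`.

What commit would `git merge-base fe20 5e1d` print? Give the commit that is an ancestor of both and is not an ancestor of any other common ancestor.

9e95

Ancestors of fe20: {9e95, fe20}.
Ancestors of 5e1d: {0a21, 19a0, 5e1d, 9e95}.
Common ancestors: {9e95}.
The only common ancestor is 9e95, so it is the merge base.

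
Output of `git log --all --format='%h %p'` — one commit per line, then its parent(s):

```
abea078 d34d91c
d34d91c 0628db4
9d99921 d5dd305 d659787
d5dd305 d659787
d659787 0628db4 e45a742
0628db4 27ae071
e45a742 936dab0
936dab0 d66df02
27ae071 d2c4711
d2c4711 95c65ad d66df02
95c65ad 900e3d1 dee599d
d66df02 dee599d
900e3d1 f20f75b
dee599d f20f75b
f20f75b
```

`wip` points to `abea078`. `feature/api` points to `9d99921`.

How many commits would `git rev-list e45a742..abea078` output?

Reachable from abea078: {0628db4, 27ae071, 900e3d1, 95c65ad, abea078, d2c4711, d34d91c, d66df02, dee599d, f20f75b}.
Reachable from e45a742: {936dab0, d66df02, dee599d, e45a742, f20f75b}.
In abea078's history but not e45a742's: {0628db4, 27ae071, 900e3d1, 95c65ad, abea078, d2c4711, d34d91c} — 7 commits.

7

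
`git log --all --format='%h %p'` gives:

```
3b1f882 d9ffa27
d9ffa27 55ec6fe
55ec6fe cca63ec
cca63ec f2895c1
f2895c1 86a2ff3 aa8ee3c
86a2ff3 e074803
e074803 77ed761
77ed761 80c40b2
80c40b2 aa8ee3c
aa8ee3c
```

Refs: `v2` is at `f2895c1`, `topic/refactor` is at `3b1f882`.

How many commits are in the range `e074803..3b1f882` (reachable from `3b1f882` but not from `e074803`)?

6

Reachable from 3b1f882: {3b1f882, 55ec6fe, 77ed761, 80c40b2, 86a2ff3, aa8ee3c, cca63ec, d9ffa27, e074803, f2895c1}.
Reachable from e074803: {77ed761, 80c40b2, aa8ee3c, e074803}.
In 3b1f882's history but not e074803's: {3b1f882, 55ec6fe, 86a2ff3, cca63ec, d9ffa27, f2895c1} — 6 commits.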